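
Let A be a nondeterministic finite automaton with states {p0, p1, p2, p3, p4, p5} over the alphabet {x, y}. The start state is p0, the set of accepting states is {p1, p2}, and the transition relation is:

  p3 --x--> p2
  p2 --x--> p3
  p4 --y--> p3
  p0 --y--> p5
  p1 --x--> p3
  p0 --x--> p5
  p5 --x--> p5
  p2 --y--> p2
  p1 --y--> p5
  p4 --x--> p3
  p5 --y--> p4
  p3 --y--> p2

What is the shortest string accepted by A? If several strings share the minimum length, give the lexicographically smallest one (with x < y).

xyxx

A breadth-first search from p0 reaches an accepting state first via the path p0 → p5 → p4 → p3 → p2 on input xyxx.
No string of length < 4 is accepted (BFS exhausts all shorter strings without reaching an accepting state), and xyxx is the lexicographically least accepting string of length 4.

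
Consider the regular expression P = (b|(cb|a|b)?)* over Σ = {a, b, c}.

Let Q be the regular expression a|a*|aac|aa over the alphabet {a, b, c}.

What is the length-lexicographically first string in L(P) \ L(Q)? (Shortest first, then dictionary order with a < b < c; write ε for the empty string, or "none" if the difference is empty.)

The string b is accepted by P but not by Q.
No shorter string lies in the difference, and b is the lexicographically first length-1 string in L(P) \ L(Q).

b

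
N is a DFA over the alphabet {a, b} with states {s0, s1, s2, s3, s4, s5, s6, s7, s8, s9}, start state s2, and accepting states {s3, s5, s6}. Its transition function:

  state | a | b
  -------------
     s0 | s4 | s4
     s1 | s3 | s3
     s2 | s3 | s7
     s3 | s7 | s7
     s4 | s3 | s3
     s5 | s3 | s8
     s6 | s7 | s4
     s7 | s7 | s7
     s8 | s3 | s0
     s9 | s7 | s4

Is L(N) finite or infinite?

finite

The useful states (reachable from s2 and able to reach an accepting state) are {s2, s3}.
Restricted to these states the transition graph has no cycle, so every accepting path has bounded length and L is finite.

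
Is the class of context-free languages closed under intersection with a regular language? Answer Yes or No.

Run a PDA for the context-free language and a DFA for the regular one in parallel (product of finite controls, the PDA's stack unchanged, the DFA advancing only on input moves); the product PDA accepts exactly the intersection. (Intersection of two CFLs, by contrast, can fail to be context-free.)
So the context-free languages are closed under intersection with a regular language.

Yes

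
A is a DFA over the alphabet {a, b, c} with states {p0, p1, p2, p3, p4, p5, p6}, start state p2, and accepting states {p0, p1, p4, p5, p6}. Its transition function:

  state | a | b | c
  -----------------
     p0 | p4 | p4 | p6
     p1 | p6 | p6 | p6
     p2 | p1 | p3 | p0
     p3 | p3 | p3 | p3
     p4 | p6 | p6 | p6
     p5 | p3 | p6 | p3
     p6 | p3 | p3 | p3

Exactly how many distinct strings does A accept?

14

The useful subgraph on states {p0, p1, p2, p4, p6} is acyclic, so L(A) is finite; the longest accepting path visits 4 useful states, giving maximum string length 3.
Counting accepting paths from p2 by length: 2 of length 1, 6 of length 2, 6 of length 3. Total 14.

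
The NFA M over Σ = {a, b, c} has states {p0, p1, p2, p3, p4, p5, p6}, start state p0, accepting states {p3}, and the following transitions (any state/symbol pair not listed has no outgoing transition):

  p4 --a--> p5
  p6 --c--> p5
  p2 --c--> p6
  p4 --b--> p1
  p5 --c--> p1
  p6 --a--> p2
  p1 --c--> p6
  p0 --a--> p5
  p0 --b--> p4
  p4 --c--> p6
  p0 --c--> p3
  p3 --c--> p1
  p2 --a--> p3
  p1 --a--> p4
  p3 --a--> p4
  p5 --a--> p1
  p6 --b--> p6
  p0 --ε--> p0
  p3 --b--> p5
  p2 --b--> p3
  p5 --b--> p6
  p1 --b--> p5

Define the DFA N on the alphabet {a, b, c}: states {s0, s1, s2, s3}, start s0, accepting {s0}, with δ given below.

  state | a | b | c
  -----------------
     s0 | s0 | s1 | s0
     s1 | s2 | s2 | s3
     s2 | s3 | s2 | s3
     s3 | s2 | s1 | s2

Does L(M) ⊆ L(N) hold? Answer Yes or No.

No

The string abaa is in L(M) but not in L(N).
So L(M) ⊄ L(N).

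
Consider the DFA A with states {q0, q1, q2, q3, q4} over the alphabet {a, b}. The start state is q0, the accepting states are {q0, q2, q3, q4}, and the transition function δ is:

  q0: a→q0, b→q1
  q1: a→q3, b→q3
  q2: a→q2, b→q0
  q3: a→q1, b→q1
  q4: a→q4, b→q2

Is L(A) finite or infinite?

State q0 is reachable from the start and can reach an accepting state, and it lies on the cycle q0 → q0.
Traversing that cycle any number of times yields accepted strings of unbounded length, so the language is infinite.

infinite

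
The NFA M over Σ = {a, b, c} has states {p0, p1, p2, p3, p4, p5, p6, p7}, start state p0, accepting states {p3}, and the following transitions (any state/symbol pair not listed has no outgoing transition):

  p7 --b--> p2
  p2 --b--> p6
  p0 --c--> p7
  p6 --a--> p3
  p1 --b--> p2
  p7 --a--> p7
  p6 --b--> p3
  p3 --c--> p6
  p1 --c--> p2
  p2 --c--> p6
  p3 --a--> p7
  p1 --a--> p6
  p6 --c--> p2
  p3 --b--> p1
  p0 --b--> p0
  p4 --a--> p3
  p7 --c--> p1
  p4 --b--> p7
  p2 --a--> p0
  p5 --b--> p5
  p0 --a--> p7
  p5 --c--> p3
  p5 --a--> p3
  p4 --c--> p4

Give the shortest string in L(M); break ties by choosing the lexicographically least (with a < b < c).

A breadth-first search from p0 reaches an accepting state first via the path p0 → p7 → p2 → p6 → p3 on input abba.
No string of length < 4 is accepted (BFS exhausts all shorter strings without reaching an accepting state), and abba is the lexicographically least accepting string of length 4.

abba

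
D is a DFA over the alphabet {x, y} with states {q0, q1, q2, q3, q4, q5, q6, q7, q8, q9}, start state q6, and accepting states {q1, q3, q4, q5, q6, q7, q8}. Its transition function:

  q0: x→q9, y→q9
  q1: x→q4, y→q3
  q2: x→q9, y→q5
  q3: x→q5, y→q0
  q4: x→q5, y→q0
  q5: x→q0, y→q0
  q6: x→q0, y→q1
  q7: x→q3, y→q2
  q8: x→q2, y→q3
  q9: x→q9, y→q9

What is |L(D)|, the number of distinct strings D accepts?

The useful subgraph on states {q1, q3, q4, q5, q6} is acyclic, so L(D) is finite; the longest accepting path visits 4 useful states, giving maximum string length 3.
Counting accepting paths from q6 by length: 1 of length 0, 1 of length 1, 2 of length 2, 2 of length 3. Total 6.

6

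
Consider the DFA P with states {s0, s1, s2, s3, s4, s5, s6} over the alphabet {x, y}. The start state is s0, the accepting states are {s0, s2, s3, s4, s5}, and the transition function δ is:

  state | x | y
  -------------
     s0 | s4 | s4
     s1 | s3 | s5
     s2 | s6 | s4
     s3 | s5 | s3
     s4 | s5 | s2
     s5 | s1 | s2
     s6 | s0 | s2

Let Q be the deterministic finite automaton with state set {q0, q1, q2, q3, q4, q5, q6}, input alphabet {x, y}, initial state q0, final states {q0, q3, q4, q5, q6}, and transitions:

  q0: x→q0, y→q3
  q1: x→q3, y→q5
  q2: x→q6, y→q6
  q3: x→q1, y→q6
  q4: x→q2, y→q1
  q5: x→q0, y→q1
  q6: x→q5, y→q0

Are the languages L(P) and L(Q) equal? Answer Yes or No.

No

The string yx is accepted by P but rejected by Q.
So L(P) ≠ L(Q).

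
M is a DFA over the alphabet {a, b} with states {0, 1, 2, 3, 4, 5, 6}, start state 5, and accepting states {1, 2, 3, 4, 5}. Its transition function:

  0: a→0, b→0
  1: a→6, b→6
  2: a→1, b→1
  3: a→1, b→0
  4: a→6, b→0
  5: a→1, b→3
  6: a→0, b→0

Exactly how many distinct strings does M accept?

The useful subgraph on states {1, 3, 5} is acyclic, so L(M) is finite; the longest accepting path visits 3 useful states, giving maximum string length 2.
Counting accepting paths from 5 by length: 1 of length 0, 2 of length 1, 1 of length 2. Total 4.

4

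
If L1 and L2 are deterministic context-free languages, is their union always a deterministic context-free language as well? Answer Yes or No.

No

{aⁿbⁿ : n≥0} and {aⁿb²ⁿ : n≥0} are each accepted by a deterministic PDA (push the a's; pop one per b, respectively one per two b's), but their union U is not. Suppose a DPDA M accepted U. Being deterministic, M has a single run on aⁿb²ⁿ, and since aⁿbⁿ ∈ U that run passes through an accepting configuration right after consuming the prefix aⁿbⁿ and then goes on to accept again after n more b's. Build an ordinary (nondeterministic) PDA M′ that simulates M on a's and b's and, at any moment when M is in an accepting state, may switch to a second mode in which it reads only c's, feeding each c to M as a b; M′ accepts when M does. Then M′ accepts aⁱbʲcᵏ (k≥1) exactly when both aⁱbʲ ∈ U and aⁱbʲ⁺ᵏ ∈ U, and checking the four cases (i=j or j=2i, combined with j+k=i or j+k=2i) leaves only i=j=k: so L(M′) ∩ a*b*c⁺ = {aⁿbⁿcⁿ : n≥1} would be context-free, which it is not (pumping lemma) — contradiction. (The union is an unambiguous CFL; it is determinism, not unambiguity, that fails.)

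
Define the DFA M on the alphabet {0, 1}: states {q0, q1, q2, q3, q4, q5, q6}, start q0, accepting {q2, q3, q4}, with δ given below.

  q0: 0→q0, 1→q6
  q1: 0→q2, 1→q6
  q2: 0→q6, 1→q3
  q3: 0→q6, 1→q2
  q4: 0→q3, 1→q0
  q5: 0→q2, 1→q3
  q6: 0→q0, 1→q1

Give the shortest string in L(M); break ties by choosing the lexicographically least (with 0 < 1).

A breadth-first search from q0 reaches an accepting state first via the path q0 → q6 → q1 → q2 on input 110.
No string of length < 3 is accepted (BFS exhausts all shorter strings without reaching an accepting state), and 110 is the lexicographically least accepting string of length 3.

110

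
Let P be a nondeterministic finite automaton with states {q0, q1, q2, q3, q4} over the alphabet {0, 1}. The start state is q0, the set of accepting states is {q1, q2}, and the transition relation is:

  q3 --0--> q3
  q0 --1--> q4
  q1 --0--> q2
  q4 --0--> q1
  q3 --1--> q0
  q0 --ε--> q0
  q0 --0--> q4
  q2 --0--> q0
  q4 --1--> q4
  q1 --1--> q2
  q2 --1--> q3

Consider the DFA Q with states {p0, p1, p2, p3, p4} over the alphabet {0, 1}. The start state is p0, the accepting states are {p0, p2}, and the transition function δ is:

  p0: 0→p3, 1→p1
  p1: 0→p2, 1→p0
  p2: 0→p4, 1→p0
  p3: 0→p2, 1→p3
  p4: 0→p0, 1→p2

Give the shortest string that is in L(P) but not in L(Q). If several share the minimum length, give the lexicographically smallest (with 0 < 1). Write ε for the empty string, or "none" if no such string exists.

The string 000 is accepted by P but not by Q.
No shorter string lies in the difference, and 000 is the lexicographically first length-3 string in L(P) \ L(Q).

000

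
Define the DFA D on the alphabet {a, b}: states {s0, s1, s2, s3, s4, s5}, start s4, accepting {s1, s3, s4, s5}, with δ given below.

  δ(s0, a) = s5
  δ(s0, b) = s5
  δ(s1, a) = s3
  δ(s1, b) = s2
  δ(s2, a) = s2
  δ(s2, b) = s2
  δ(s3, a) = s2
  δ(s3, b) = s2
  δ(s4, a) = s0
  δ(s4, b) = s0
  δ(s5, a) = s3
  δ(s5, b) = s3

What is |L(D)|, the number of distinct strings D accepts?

The useful subgraph on states {s0, s3, s4, s5} is acyclic, so L(D) is finite; the longest accepting path visits 4 useful states, giving maximum string length 3.
Counting accepting paths from s4 by length: 1 of length 0, 4 of length 2, 8 of length 3. Total 13.

13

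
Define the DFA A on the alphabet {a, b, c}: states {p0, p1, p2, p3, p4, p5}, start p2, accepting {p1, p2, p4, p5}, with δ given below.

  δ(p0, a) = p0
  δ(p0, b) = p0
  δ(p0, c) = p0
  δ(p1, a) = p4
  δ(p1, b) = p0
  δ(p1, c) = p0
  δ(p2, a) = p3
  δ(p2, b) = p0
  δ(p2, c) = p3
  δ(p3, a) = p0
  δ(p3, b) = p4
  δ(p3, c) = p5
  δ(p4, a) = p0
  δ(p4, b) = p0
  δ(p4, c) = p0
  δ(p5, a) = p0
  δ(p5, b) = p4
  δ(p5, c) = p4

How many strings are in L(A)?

The useful subgraph on states {p2, p3, p4, p5} is acyclic, so L(A) is finite; the longest accepting path visits 4 useful states, giving maximum string length 3.
Counting accepting paths from p2 by length: 1 of length 0, 4 of length 2, 4 of length 3. Total 9.

9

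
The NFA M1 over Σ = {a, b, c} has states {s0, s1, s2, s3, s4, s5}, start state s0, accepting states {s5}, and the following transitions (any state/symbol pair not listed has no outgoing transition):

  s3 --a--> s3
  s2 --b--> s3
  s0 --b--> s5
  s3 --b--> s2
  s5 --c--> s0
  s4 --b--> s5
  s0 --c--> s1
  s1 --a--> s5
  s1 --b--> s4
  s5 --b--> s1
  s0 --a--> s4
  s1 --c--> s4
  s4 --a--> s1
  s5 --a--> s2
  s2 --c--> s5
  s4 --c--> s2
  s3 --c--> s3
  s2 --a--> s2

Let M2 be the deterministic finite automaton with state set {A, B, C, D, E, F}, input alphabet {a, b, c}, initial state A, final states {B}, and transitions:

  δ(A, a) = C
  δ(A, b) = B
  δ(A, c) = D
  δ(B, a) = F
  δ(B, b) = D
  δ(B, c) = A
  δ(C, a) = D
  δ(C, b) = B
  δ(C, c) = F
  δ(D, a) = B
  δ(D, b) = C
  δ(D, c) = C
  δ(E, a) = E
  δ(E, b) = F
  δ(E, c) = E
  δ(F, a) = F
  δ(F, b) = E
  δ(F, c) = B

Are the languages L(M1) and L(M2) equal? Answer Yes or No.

Yes

Exploring the product automaton M1 × M2 from the start pair (s0, A), following both machines on each input symbol, reaches 6 state pairs: (s0, A), (s4, C), (s5, B), (s1, D), (s2, F), (s3, E).
M1 accepts in {s5} and M2 accepts in {B}. In every reachable pair the two components are either both accepting — (s5, B) — or both non-accepting, so no string is accepted by exactly one of the machines: L(M1) \ L(M2) and L(M2) \ L(M1) are both empty.
Hence every string is accepted by M1 iff it is accepted by M2, and the two languages coincide.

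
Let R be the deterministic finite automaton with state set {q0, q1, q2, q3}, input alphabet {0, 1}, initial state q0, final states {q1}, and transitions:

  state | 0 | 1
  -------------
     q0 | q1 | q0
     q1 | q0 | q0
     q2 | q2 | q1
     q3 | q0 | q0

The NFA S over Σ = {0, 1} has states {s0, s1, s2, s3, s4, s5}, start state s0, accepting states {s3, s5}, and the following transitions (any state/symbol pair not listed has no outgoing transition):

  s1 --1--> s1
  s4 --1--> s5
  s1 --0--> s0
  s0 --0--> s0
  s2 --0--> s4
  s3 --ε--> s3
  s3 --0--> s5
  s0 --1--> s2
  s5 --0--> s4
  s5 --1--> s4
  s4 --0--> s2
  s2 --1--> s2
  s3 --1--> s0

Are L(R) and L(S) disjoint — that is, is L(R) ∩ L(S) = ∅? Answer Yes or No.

Yes

Exploring the product automaton R × S from the start pair (q0, s0), following both machines on each input symbol, reaches 7 state pairs: (q0, s0), (q1, s0), (q0, s2), (q1, s4), (q0, s5), (q0, s4), (q1, s2).
R accepts in {q1} and S accepts in {s3, s5}; no reachable pair has both components accepting, so no string drives both machines to acceptance simultaneously and L(R) ∩ L(S) = ∅.
So no string is accepted by both, and the intersection is empty.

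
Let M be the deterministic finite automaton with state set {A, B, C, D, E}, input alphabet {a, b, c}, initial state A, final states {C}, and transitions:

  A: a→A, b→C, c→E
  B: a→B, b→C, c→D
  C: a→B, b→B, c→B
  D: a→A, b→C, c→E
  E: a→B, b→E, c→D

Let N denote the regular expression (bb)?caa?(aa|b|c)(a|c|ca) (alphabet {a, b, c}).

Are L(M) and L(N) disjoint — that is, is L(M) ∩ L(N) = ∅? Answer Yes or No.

Yes

Converting the expression N to a DFA (subset construction, then merging equivalent states) gives the minimal DFA with states {n0, n1, n2, n3, n4, n5, n6, n7, n8, n9, n10, n11}, start state n0, accepting states {n9, n10, n11} and transitions n0: a→n1, b→n2, c→n3; n1: a→n1, b→n1, c→n1; n2: a→n1, b→n4, c→n1; n3: a→n5, b→n1, c→n1; n4: a→n1, b→n1, c→n3; n5: a→n6, b→n7, c→n7; n6: a→n8, b→n7, c→n7; n7: a→n9, b→n1, c→n10; n8: a→n11, b→n1, c→n10; n9: a→n1, b→n1, c→n1; n10: a→n9, b→n1, c→n1; n11: a→n9, b→n1, c→n10.
Exploring the product automaton M × N from the start pair (A, n0), following both machines on each input symbol, reaches 26 state pairs: (A, n0), (A, n1), (C, n2), (E, n3), (C, n1), (E, n1), (B, n1), (B, n4), (B, n5), (D, n1), (D, n3), (B, n6), (C, n7), (D, n7), (A, n5), (B, n8), (B, n9), (B, n10), (A, n9), (E, n10), (A, n6), (E, n7), (B, n11), (D, n10), (A, n8), (A, n11).
M accepts in {C} and N accepts in {n9, n10, n11}; no reachable pair has both components accepting, so no string drives both machines to acceptance simultaneously and L(M) ∩ L(N) = ∅.
So no string is accepted by both, and the intersection is empty.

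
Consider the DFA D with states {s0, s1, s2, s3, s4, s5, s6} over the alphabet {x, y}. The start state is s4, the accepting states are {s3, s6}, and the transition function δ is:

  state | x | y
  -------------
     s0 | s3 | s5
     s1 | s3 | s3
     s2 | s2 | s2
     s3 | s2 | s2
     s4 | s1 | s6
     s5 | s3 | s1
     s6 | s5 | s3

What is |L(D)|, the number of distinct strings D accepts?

7

The useful subgraph on states {s1, s3, s4, s5, s6} is acyclic, so L(D) is finite; the longest accepting path visits 5 useful states, giving maximum string length 4.
Counting accepting paths from s4 by length: 1 of length 1, 3 of length 2, 1 of length 3, 2 of length 4. Total 7.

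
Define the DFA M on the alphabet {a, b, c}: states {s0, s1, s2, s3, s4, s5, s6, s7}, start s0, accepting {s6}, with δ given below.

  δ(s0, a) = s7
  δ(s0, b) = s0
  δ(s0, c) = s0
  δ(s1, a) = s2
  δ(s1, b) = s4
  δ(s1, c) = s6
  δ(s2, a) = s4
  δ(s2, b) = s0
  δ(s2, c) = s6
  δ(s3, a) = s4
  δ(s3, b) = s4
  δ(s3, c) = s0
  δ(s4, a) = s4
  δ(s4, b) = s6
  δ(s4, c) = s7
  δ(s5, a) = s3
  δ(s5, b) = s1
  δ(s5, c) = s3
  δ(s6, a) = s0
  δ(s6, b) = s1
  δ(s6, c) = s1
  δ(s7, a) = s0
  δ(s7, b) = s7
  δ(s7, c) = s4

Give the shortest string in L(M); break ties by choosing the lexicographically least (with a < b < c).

acb

A breadth-first search from s0 reaches an accepting state first via the path s0 → s7 → s4 → s6 on input acb.
No string of length < 3 is accepted (BFS exhausts all shorter strings without reaching an accepting state), and acb is the lexicographically least accepting string of length 3.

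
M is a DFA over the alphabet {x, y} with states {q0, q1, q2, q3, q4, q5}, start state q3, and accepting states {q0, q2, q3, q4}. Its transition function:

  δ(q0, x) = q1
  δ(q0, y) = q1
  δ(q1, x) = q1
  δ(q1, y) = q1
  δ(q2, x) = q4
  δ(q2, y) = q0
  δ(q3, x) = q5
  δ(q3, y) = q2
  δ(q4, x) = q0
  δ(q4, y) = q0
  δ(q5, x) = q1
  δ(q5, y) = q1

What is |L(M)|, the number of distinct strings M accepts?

6

The useful subgraph on states {q0, q2, q3, q4} is acyclic, so L(M) is finite; the longest accepting path visits 4 useful states, giving maximum string length 3.
Counting accepting paths from q3 by length: 1 of length 0, 1 of length 1, 2 of length 2, 2 of length 3. Total 6.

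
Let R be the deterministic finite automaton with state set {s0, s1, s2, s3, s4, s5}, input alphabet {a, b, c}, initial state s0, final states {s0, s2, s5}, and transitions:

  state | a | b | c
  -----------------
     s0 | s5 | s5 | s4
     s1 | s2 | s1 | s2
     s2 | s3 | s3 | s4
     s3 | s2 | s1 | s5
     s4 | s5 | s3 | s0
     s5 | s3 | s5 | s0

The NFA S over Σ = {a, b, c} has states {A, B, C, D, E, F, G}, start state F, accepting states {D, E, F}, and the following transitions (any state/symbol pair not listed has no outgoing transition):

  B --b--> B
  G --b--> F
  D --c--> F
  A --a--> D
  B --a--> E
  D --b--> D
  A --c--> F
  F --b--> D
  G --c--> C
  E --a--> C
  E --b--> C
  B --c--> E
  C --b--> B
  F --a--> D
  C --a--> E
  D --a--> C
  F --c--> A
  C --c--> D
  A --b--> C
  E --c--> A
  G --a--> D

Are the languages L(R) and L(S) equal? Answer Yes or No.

Yes

Exploring the product automaton R × S from the start pair (s0, F), following both machines on each input symbol, reaches 6 state pairs: (s0, F), (s5, D), (s4, A), (s3, C), (s2, E), (s1, B).
R accepts in {s0, s2, s5} and S accepts in {D, E, F}. In every reachable pair the two components are either both accepting — (s0, F), (s5, D), (s2, E) — or both non-accepting, so no string is accepted by exactly one of the machines: L(R) \ L(S) and L(S) \ L(R) are both empty.
Hence every string is accepted by R iff it is accepted by S, and the two languages coincide.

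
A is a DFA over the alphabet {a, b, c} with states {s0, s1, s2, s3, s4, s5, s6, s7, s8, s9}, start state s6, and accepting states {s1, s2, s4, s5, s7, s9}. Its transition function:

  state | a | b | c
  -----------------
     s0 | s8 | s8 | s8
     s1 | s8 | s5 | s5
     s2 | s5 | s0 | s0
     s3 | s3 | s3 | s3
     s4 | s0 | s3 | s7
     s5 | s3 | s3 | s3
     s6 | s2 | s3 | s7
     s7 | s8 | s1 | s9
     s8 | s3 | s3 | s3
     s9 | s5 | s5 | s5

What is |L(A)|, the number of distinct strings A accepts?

10

The useful subgraph on states {s1, s2, s5, s6, s7, s9} is acyclic, so L(A) is finite; the longest accepting path visits 4 useful states, giving maximum string length 3.
Counting accepting paths from s6 by length: 2 of length 1, 3 of length 2, 5 of length 3. Total 10.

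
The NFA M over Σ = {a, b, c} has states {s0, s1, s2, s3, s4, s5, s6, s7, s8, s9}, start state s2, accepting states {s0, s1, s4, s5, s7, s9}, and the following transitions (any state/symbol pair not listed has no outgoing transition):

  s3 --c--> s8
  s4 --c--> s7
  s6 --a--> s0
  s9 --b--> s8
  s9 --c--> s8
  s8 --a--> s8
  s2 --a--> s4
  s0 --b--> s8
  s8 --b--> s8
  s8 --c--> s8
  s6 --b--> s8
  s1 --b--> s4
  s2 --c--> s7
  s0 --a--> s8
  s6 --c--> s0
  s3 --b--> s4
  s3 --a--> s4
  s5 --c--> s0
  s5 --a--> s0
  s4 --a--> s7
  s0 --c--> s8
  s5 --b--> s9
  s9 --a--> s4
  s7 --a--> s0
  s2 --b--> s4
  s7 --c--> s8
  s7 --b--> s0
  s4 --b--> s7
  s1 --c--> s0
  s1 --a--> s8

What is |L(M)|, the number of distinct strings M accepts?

The useful subgraph on states {s0, s2, s4, s7} is acyclic, so L(M) is finite; the longest accepting path visits 4 useful states, giving maximum string length 3.
Counting accepting paths from s2 by length: 3 of length 1, 8 of length 2, 12 of length 3. Total 23.

23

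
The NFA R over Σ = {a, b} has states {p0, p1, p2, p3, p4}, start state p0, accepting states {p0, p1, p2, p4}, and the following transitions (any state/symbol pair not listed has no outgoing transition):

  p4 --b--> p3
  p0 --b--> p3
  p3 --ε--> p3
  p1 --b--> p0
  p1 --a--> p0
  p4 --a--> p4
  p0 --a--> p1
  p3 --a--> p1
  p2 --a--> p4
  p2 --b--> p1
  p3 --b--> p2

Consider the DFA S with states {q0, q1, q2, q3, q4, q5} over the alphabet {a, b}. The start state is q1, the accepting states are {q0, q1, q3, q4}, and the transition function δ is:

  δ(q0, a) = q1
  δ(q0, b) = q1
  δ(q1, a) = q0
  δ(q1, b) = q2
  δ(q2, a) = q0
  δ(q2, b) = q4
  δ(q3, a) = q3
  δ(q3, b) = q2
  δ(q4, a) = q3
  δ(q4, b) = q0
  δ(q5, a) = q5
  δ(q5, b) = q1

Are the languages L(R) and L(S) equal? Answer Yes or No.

Exploring the product automaton R × S from the start pair (p0, q1), following both machines on each input symbol, reaches 5 state pairs: (p0, q1), (p1, q0), (p3, q2), (p2, q4), (p4, q3).
R accepts in {p0, p1, p2, p4} and S accepts in {q0, q1, q3, q4}. In every reachable pair the two components are either both accepting — (p0, q1), (p1, q0), (p2, q4), (p4, q3) — or both non-accepting, so no string is accepted by exactly one of the machines: L(R) \ L(S) and L(S) \ L(R) are both empty.
Hence every string is accepted by R iff it is accepted by S, and the two languages coincide.

Yes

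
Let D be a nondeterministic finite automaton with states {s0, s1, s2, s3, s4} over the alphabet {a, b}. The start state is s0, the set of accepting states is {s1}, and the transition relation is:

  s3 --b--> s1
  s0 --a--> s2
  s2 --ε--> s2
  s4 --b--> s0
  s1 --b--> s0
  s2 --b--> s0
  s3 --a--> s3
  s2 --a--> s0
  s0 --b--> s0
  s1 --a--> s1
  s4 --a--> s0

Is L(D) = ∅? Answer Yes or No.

The states reachable from the start state are {s0, s2}.
None of the accepting states {s1} is reachable, so no string is accepted and L(D) = ∅.

Yes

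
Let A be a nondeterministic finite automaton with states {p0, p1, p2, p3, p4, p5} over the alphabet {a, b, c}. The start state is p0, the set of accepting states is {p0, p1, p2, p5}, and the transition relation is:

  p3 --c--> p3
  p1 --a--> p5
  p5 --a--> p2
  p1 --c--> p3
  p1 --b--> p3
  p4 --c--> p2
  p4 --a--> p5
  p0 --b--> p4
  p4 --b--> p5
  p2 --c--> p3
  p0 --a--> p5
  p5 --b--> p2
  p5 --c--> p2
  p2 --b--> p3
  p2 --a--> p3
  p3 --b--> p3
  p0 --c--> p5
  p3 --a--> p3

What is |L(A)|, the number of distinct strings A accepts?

The useful subgraph on states {p0, p2, p4, p5} is acyclic, so L(A) is finite; the longest accepting path visits 4 useful states, giving maximum string length 3.
Counting accepting paths from p0 by length: 1 of length 0, 2 of length 1, 9 of length 2, 6 of length 3. Total 18.

18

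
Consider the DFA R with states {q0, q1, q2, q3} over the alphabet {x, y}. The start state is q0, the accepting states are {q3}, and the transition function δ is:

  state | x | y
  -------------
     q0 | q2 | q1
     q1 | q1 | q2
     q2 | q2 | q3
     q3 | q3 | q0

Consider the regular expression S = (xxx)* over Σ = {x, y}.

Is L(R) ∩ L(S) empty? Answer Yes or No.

Yes

Converting the expression S to a DFA (subset construction, then merging equivalent states) gives the minimal DFA with states {s0, s1, s2, s3}, start state s0, accepting states {s0} and transitions s0: x→s1, y→s2; s1: x→s3, y→s2; s2: x→s2, y→s2; s3: x→s0, y→s2.
Exploring the product automaton R × S from the start pair (q0, s0), following both machines on each input symbol, reaches 8 state pairs: (q0, s0), (q2, s1), (q1, s2), (q2, s3), (q3, s2), (q2, s2), (q2, s0), (q0, s2).
R accepts in {q3} and S accepts in {s0}; no reachable pair has both components accepting, so no string drives both machines to acceptance simultaneously and L(R) ∩ L(S) = ∅.
So no string is accepted by both, and the intersection is empty.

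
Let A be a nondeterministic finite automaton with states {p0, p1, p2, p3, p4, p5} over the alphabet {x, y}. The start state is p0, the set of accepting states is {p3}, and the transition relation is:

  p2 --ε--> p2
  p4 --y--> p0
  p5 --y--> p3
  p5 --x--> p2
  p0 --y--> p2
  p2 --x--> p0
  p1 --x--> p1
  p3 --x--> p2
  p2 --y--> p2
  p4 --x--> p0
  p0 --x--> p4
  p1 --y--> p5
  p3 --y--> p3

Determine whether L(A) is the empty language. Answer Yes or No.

The states reachable from the start state are {p0, p2, p4}.
None of the accepting states {p3} is reachable, so no string is accepted and L(A) = ∅.

Yes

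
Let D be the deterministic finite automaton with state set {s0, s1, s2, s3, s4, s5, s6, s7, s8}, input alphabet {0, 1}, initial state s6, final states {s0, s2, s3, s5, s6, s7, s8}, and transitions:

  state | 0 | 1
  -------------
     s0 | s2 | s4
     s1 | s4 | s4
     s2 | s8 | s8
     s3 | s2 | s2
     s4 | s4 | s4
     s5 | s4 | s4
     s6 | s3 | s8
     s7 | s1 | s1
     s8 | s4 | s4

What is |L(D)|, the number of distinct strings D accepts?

9

The useful subgraph on states {s2, s3, s6, s8} is acyclic, so L(D) is finite; the longest accepting path visits 4 useful states, giving maximum string length 3.
Counting accepting paths from s6 by length: 1 of length 0, 2 of length 1, 2 of length 2, 4 of length 3. Total 9.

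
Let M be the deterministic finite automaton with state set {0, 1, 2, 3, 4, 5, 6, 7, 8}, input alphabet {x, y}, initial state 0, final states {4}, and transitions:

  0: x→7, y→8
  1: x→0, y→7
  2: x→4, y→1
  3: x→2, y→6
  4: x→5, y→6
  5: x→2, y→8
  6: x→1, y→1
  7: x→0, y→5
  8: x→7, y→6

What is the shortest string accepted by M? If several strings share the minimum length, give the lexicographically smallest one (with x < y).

A breadth-first search from 0 reaches an accepting state first via the path 0 → 7 → 5 → 2 → 4 on input xyxx.
No string of length < 4 is accepted (BFS exhausts all shorter strings without reaching an accepting state), and xyxx is the lexicographically least accepting string of length 4.

xyxx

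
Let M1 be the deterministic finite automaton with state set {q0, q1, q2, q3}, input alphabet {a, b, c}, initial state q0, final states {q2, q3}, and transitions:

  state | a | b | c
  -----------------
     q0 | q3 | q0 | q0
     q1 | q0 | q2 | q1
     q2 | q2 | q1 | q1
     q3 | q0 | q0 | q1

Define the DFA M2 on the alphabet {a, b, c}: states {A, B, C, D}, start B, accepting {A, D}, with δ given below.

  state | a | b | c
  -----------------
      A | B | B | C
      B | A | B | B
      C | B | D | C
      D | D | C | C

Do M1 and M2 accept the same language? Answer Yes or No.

Exploring the product automaton M1 × M2 from the start pair (q0, B), following both machines on each input symbol, reaches 4 state pairs: (q0, B), (q3, A), (q1, C), (q2, D).
M1 accepts in {q2, q3} and M2 accepts in {A, D}. In every reachable pair the two components are either both accepting — (q3, A), (q2, D) — or both non-accepting, so no string is accepted by exactly one of the machines: L(M1) \ L(M2) and L(M2) \ L(M1) are both empty.
Hence every string is accepted by M1 iff it is accepted by M2, and the two languages coincide.

Yes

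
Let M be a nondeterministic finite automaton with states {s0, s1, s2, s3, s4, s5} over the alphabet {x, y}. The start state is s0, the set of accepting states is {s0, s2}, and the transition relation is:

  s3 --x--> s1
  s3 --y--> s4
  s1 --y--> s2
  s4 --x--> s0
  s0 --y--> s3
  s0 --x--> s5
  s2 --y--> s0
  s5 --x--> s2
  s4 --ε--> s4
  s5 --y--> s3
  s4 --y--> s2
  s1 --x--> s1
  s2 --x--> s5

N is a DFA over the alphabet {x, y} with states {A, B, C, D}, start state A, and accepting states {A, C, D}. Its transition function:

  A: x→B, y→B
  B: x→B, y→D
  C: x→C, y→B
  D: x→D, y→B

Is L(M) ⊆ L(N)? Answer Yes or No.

The string xx is in L(M) but not in L(N).
So L(M) ⊄ L(N).

No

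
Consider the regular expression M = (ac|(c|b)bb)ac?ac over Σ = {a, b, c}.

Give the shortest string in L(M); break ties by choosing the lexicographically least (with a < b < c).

acaac

By inspection of the expression, no string of length less than 5 matches, and acaac is the lexicographically first match of length 5.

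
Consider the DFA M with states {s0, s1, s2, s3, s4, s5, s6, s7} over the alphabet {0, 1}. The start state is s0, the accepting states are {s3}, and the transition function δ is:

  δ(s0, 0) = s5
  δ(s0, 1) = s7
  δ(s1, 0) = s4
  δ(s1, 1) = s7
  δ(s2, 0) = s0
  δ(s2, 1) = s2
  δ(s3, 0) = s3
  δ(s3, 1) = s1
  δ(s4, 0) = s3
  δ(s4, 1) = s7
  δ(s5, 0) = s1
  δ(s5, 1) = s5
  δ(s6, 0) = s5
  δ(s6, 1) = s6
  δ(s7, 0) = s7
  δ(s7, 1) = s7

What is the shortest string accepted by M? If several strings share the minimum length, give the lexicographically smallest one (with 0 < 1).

0000

A breadth-first search from s0 reaches an accepting state first via the path s0 → s5 → s1 → s4 → s3 on input 0000.
No string of length < 4 is accepted (BFS exhausts all shorter strings without reaching an accepting state), and 0000 is the lexicographically least accepting string of length 4.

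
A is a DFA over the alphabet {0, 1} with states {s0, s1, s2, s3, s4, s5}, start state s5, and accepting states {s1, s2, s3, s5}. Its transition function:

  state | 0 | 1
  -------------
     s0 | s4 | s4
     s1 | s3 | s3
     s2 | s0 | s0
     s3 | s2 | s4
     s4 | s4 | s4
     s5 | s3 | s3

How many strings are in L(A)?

5

The useful subgraph on states {s2, s3, s5} is acyclic, so L(A) is finite; the longest accepting path visits 3 useful states, giving maximum string length 2.
Counting accepting paths from s5 by length: 1 of length 0, 2 of length 1, 2 of length 2. Total 5.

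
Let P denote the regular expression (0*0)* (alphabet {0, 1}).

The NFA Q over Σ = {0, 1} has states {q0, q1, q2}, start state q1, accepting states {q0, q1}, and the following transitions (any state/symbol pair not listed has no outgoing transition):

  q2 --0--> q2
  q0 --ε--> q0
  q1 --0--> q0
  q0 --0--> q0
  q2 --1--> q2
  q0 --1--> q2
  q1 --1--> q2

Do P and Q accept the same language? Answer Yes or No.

Converting the expression P to a DFA (subset construction, then merging equivalent states) gives the minimal DFA with states {p0, p1}, start state p0, accepting states {p0} and transitions p0: 0→p0, 1→p1; p1: 0→p1, 1→p1.
Exploring the product automaton P × Q from the start pair (p0, q1), following both machines on each input symbol, reaches 3 state pairs: (p0, q1), (p0, q0), (p1, q2).
P accepts in {p0} and Q accepts in {q0, q1}. In every reachable pair the two components are either both accepting — (p0, q1), (p0, q0) — or both non-accepting, so no string is accepted by exactly one of the machines: L(P) \ L(Q) and L(Q) \ L(P) are both empty.
Hence every string is accepted by P iff it is accepted by Q, and the two languages coincide.

Yes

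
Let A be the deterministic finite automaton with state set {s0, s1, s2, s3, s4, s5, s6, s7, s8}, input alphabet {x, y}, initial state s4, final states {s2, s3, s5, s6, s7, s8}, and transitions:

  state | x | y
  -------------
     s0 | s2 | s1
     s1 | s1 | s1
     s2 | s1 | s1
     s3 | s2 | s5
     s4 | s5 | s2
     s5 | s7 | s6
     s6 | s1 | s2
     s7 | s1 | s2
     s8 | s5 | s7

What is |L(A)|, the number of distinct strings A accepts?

6

The useful subgraph on states {s2, s4, s5, s6, s7} is acyclic, so L(A) is finite; the longest accepting path visits 4 useful states, giving maximum string length 3.
Counting accepting paths from s4 by length: 2 of length 1, 2 of length 2, 2 of length 3. Total 6.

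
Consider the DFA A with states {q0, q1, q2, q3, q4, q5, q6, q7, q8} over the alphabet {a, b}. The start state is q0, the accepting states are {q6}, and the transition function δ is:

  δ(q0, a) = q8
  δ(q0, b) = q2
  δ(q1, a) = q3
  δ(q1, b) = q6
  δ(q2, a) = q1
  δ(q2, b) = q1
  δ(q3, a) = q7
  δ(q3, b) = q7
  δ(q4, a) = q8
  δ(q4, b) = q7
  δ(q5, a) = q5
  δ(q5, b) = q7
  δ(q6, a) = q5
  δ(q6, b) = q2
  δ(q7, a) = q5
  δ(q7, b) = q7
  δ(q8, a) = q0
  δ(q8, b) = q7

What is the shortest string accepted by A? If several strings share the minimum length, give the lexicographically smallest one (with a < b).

bab

A breadth-first search from q0 reaches an accepting state first via the path q0 → q2 → q1 → q6 on input bab.
No string of length < 3 is accepted (BFS exhausts all shorter strings without reaching an accepting state), and bab is the lexicographically least accepting string of length 3.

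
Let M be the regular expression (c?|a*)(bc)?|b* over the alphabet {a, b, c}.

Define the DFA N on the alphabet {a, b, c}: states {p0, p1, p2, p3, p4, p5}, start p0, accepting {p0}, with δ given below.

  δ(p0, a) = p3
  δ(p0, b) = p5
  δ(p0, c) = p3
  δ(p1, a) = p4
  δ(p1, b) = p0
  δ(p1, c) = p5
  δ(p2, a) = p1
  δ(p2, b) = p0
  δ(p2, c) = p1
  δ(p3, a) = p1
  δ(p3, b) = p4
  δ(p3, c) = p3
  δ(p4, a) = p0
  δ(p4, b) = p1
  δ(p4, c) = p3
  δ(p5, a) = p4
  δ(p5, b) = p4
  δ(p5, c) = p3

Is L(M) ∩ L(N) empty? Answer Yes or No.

No

The empty string ε is accepted by both M and N.
Hence L(M) ∩ L(N) ≠ ∅.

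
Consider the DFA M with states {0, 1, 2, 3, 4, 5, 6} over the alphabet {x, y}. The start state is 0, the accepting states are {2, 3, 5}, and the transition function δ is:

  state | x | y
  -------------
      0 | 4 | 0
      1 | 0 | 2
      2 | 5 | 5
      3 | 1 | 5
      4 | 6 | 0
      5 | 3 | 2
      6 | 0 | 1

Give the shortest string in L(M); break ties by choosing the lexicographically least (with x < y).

xxyy

A breadth-first search from 0 reaches an accepting state first via the path 0 → 4 → 6 → 1 → 2 on input xxyy.
No string of length < 4 is accepted (BFS exhausts all shorter strings without reaching an accepting state), and xxyy is the lexicographically least accepting string of length 4.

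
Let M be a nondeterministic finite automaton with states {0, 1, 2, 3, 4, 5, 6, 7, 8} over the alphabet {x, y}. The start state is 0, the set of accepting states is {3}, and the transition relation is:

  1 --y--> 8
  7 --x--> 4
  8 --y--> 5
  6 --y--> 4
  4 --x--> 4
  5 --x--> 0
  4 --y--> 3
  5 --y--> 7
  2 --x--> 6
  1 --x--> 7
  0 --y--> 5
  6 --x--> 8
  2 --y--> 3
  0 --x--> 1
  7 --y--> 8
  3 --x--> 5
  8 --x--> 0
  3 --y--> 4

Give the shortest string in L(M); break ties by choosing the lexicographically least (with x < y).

xxxy

A breadth-first search from 0 reaches an accepting state first via the path 0 → 1 → 7 → 4 → 3 on input xxxy.
No string of length < 4 is accepted (BFS exhausts all shorter strings without reaching an accepting state), and xxxy is the lexicographically least accepting string of length 4.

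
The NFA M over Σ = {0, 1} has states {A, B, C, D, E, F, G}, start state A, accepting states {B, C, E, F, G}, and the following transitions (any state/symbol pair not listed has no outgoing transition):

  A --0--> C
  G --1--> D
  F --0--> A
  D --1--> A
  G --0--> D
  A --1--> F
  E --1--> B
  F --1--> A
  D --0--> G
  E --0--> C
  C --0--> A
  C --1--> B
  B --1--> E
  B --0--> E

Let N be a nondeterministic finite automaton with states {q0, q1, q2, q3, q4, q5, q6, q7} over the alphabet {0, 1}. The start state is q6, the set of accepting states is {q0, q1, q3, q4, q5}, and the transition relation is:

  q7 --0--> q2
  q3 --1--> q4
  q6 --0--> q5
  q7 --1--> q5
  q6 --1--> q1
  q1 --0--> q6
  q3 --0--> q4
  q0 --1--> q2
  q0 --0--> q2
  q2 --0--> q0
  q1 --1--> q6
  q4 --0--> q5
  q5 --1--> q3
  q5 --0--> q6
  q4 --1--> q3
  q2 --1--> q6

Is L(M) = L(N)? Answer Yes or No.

Exploring the product automaton M × N from the start pair (A, q6), following both machines on each input symbol, reaches 5 state pairs: (A, q6), (C, q5), (F, q1), (B, q3), (E, q4).
M accepts in {B, C, E, F, G} and N accepts in {q0, q1, q3, q4, q5}. In every reachable pair the two components are either both accepting — (C, q5), (F, q1), (B, q3), (E, q4) — or both non-accepting, so no string is accepted by exactly one of the machines: L(M) \ L(N) and L(N) \ L(M) are both empty.
Hence every string is accepted by M iff it is accepted by N, and the two languages coincide.

Yes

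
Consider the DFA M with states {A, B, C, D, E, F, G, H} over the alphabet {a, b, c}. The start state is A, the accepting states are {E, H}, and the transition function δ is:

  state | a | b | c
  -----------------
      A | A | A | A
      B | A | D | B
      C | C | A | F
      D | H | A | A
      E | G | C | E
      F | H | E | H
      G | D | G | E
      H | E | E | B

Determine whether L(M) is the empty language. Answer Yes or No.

Yes

The states reachable from the start state are {A}.
None of the accepting states {E, H} is reachable, so no string is accepted and L(M) = ∅.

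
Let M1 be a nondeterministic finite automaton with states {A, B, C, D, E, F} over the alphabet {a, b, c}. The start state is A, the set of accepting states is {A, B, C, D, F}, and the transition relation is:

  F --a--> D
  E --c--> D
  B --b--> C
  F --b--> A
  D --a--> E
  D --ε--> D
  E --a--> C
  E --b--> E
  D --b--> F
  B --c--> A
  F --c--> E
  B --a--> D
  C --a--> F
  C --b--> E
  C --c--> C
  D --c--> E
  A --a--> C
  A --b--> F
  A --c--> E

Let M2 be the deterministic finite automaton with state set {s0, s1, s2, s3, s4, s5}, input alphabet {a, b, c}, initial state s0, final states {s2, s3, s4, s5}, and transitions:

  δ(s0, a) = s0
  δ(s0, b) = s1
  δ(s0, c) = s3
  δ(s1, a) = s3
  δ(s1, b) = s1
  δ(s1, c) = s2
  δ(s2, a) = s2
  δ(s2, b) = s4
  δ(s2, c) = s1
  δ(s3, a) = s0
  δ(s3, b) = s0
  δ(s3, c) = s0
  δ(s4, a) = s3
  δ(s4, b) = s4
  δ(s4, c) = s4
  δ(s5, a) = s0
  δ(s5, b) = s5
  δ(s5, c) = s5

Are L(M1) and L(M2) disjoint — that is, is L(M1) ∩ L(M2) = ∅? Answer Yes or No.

No

The string ac is accepted by both M1 and M2.
Hence L(M1) ∩ L(M2) ≠ ∅.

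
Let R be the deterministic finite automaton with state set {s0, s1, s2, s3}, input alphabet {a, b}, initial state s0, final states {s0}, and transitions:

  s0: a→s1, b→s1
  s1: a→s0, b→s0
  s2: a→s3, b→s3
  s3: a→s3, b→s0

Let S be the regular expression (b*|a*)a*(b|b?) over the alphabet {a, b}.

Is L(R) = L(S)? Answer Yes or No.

No

The string aaba is accepted by R but rejected by S.
So L(R) ≠ L(S).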